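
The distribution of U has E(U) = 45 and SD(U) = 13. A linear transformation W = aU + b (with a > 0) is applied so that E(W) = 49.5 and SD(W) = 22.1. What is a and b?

a = 1.7, b = -27

SD(W) = a·SD(U) (a > 0), so a = 22.1/13 = 1.7.
E(W) = a·E(U) + b, so b = 49.5 − 1.7·45 = -27.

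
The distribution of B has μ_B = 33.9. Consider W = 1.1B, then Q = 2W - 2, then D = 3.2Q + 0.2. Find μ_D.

μ_W = 1.1·33.9 = 37.29.
μ_Q = 2·37.29 + (-2) = 72.58.
μ_D = 3.2·72.58 + 0.2 = 232.456.

μ_D = 232.456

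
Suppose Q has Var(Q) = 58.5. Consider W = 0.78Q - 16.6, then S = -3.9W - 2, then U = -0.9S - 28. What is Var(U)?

Var(U) = 438.48960714

Var(W) = 0.78²·58.5 = 35.5914.
Var(S) = (-3.9)²·35.5914 = 541.345194.
Var(U) = (-0.9)²·541.345194 = 438.48960714.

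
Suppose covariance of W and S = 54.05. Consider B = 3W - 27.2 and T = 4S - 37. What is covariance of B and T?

covariance of B and T = a·c·covariance of W and S = 3·4·54.05 = 648.6. Additive constants drop out.

covariance of B and T = 648.6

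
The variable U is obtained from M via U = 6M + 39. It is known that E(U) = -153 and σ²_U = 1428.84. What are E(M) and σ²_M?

From U = 6M + 39: E(U) = a·E(M) + b, so E(M) = (E(U) − b)/a = (-153 − 39)/6 = -32.
σ²_U = a²·σ²_M, so σ²_M = 1428.84/6² = 39.69.

E(M) = -32, σ²_M = 39.69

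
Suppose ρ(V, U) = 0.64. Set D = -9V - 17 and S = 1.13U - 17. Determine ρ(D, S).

ρ(D, S) = -0.64

Linear rescalings preserve |correlation|; the slopes -9 and 1.13 have opposite signs, so the correlation flips sign: ρ(D, S) = −ρ(V, U) = -0.64.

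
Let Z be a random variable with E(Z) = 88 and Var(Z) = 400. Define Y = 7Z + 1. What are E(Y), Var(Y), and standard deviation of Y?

Y = 7Z + 1 is linear with a = 7, b = 1.
E(Y) = a·E(Z) + b = 7·88 + 1 = 617.
Var(Y) = a²·Var(Z) = 7²·400 = 19600 (the additive constant 1 does not affect variance).
standard deviation of Z = √400 = 20.
standard deviation of Y = |a|·standard deviation of Z = |7|·20 = 140.

E(Y) = 617, Var(Y) = 19600, standard deviation of Y = 140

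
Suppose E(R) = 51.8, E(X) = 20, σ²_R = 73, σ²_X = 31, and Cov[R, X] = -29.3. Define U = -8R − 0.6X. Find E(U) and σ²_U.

E(U) = (-8)·E(R) + (-0.6)·E(X) = (-8)·51.8 + (-0.6)·20 = -426.4.
σ²_U = a²·σ²_R + b²·σ²_X + 2ab·Cov[R, X] with a = -8, b = -0.6.
= (-8)²·73 + (-0.6)²·31 + 2·(-8)·(-0.6)·(-29.3)
= 4672 + 11.16 + (-281.28) = 4401.88.

E(U) = -426.4, σ²_U = 4401.88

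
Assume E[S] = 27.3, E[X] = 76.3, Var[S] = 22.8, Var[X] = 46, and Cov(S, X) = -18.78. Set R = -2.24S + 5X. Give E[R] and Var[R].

E[R] = 320.348, Var[R] = 1685.07328

E[R] = (-2.24)·E[S] + 5·E[X] = (-2.24)·27.3 + 5·76.3 = 320.348.
Var[R] = a²·Var[S] + b²·Var[X] + 2ab·Cov(S, X) with a = -2.24, b = 5.
= (-2.24)²·22.8 + 5²·46 + 2·(-2.24)·5·(-18.78)
= 114.40128 + 1150 + 420.672 = 1685.07328.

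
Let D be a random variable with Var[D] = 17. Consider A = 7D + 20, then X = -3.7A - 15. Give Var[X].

Var[X] = 11403.77

Var[A] = 7²·17 = 833.
Var[X] = (-3.7)²·833 = 11403.77.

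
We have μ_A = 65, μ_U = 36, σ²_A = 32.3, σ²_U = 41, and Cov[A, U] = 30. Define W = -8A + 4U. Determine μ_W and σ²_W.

μ_W = -376, σ²_W = 803.2

μ_W = (-8)·μ_A + 4·μ_U = (-8)·65 + 4·36 = -376.
σ²_W = a²·σ²_A + b²·σ²_U + 2ab·Cov[A, U] with a = -8, b = 4.
= (-8)²·32.3 + 4²·41 + 2·(-8)·4·30
= 2067.2 + 656 + (-1920) = 803.2.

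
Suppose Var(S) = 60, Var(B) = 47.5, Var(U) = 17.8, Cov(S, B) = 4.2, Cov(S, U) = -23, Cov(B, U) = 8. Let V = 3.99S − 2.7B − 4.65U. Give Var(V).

Var(V) = 2650.2093

Var(V) = a²·Var(S) + b²·Var(B) + c²·Var(U) + 2ab·Cov(S, B) + 2ac·Cov(S, U) + 2bc·Cov(B, U), with a = 3.99, b = -2.7, c = -4.65.
= 955.206 + 346.275 + 384.8805 + (-90.4932) + 853.461 + 200.88
= 2650.2093.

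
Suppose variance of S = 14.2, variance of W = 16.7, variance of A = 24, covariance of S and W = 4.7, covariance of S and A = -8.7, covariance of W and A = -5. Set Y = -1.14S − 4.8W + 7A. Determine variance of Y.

variance of Y = 2105.51112

variance of Y = a²·variance of S + b²·variance of W + c²·variance of A + 2ab·covariance of S and W + 2ac·covariance of S and A + 2bc·covariance of W and A, with a = -1.14, b = -4.8, c = 7.
= 18.45432 + 384.768 + 1176 + 51.4368 + 138.852 + 336
= 2105.51112.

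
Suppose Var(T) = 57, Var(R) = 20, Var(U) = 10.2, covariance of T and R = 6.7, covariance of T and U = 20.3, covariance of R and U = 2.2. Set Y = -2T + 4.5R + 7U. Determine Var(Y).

Var(Y) = 582.4

Var(Y) = a²·Var(T) + b²·Var(R) + c²·Var(U) + 2ab·covariance of T and R + 2ac·covariance of T and U + 2bc·covariance of R and U, with a = -2, b = 4.5, c = 7.
= 228 + 405 + 499.8 + (-120.6) + (-568.4) + 138.6
= 582.4.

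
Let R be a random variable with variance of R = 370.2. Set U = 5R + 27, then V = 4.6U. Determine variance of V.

variance of V = 195835.8

variance of U = 5²·370.2 = 9255.
variance of V = 4.6²·9255 = 195835.8.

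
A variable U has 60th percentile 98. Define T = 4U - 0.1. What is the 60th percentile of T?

60th percentile of T = 391.9

Since a = 4 > 0 the transformation is increasing, so the 60th percentile of T = a·(P_{60} of U) + b = 4·98 + (-0.1) = 391.9.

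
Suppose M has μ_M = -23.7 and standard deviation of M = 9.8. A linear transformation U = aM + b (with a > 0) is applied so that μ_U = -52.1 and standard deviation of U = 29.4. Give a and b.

a = 3, b = 19

standard deviation of U = a·standard deviation of M (a > 0), so a = 29.4/9.8 = 3.
μ_U = a·μ_M + b, so b = -52.1 − 3·(-23.7) = 19.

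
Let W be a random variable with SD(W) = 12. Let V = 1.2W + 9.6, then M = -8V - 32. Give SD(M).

SD(V) = |1.2|·12 = 14.4.
SD(M) = |-8|·14.4 = 115.2.

SD(M) = 115.2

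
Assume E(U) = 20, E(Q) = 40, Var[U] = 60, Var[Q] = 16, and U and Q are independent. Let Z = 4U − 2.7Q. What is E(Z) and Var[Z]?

E(Z) = -28, Var[Z] = 1076.64

E(Z) = 4·E(U) + (-2.7)·E(Q) = 4·20 + (-2.7)·40 = -28.
Var[Z] = a²·Var[U] + b²·Var[Q] + 2ab·covariance of U and Q with a = 4, b = -2.7.
Independence gives covariance of U and Q = 0.
= 4²·60 + (-2.7)²·16 + 2·4·(-2.7)·0
= 960 + 116.64 + 0 = 1076.64.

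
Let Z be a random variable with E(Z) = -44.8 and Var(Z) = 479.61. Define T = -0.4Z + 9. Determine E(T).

T = -0.4Z + 9 is linear with a = -0.4, b = 9.
E(T) = a·E(Z) + b = (-0.4)·(-44.8) + 9 = 26.92.

E(T) = 26.92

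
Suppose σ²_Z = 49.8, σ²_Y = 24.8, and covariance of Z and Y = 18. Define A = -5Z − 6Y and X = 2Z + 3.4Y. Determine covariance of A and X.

covariance of A and X = -1525.92

By bilinearity, covariance of A and X = ac·σ²_Z + bd·σ²_Y + (ad+bc)·covariance of Z and Y, with a=-5, b=-6, c=2, d=3.4.
ac·σ²_Z = (-5)·2·49.8 = -498
bd·σ²_Y = (-6)·3.4·24.8 = -505.92
(ad+bc)·covariance of Z and Y = (-29)·18 = -522
covariance of A and X = -498 + (-505.92) + (-522) = -1525.92.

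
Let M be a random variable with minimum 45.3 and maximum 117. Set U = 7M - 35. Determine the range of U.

Range of M = 117 − 45.3 = 71.7.
Range(U) = |a|·Range(M) = |7|·71.7 = 501.9.

Range(U) = 501.9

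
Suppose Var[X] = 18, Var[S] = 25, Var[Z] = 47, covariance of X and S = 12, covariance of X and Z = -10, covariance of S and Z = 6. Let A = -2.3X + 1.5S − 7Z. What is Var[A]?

Var[A] = 1923.67

Var[A] = a²·Var[X] + b²·Var[S] + c²·Var[Z] + 2ab·covariance of X and S + 2ac·covariance of X and Z + 2bc·covariance of S and Z, with a = -2.3, b = 1.5, c = -7.
= 95.22 + 56.25 + 2303 + (-82.8) + (-322) + (-126)
= 1923.67.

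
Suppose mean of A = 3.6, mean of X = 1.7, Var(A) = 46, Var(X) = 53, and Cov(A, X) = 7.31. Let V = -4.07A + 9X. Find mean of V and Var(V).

mean of V = (-4.07)·mean of A + 9·mean of X = (-4.07)·3.6 + 9·1.7 = 0.648.
Var(V) = a²·Var(A) + b²·Var(X) + 2ab·Cov(A, X) with a = -4.07, b = 9.
= (-4.07)²·46 + 9²·53 + 2·(-4.07)·9·7.31
= 761.9854 + 4293 + (-535.5306) = 4519.4548.

mean of V = 0.648, Var(V) = 4519.4548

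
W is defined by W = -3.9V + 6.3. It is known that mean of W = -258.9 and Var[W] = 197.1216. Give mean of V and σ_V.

mean of V = 68, σ_V = 3.6

From W = -3.9V + 6.3: mean of W = a·mean of V + b, so mean of V = (mean of W − b)/a = (-258.9 − 6.3)/(-3.9) = 68.
σ_W = √197.1216 = 14.04.
σ_W = |a|·σ_V, so σ_V = 14.04/|-3.9| = 3.6.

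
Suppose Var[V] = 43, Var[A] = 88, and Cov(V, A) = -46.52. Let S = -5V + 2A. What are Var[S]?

Var[S] = a²·Var[V] + b²·Var[A] + 2ab·Cov(V, A) with a = -5, b = 2.
= (-5)²·43 + 2²·88 + 2·(-5)·2·(-46.52)
= 1075 + 352 + 930.4 = 2357.4.

Var[S] = 2357.4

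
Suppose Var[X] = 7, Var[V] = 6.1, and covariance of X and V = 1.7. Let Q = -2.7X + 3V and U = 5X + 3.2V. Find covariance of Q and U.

covariance of Q and U = -25.128

By bilinearity, covariance of Q and U = ac·Var[X] + bd·Var[V] + (ad+bc)·covariance of X and V, with a=-2.7, b=3, c=5, d=3.2.
ac·Var[X] = (-2.7)·5·7 = -94.5
bd·Var[V] = 3·3.2·6.1 = 58.56
(ad+bc)·covariance of X and V = (6.36)·1.7 = 10.812
covariance of Q and U = -94.5 + 58.56 + 10.812 = -25.128.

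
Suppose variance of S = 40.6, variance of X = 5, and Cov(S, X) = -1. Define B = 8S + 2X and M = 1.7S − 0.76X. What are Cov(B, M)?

By bilinearity, Cov(B, M) = ac·variance of S + bd·variance of X + (ad+bc)·Cov(S, X), with a=8, b=2, c=1.7, d=-0.76.
ac·variance of S = 8·1.7·40.6 = 552.16
bd·variance of X = 2·(-0.76)·5 = -7.6
(ad+bc)·Cov(S, X) = (-2.68)·(-1) = 2.68
Cov(B, M) = 552.16 + (-7.6) + 2.68 = 547.24.

Cov(B, M) = 547.24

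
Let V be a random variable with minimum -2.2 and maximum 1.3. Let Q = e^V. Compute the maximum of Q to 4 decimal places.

e^V is increasing on this domain, so max(Q) comes from max(V) = 1.3: max(Q) = exp(1.3) ≈ 3.6693.

max(Q) = 3.6693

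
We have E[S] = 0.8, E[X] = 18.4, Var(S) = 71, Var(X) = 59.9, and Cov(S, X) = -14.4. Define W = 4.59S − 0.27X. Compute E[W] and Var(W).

E[W] = -1.296, Var(W) = 1535.89365

E[W] = 4.59·E[S] + (-0.27)·E[X] = 4.59·0.8 + (-0.27)·18.4 = -1.296.
Var(W) = a²·Var(S) + b²·Var(X) + 2ab·Cov(S, X) with a = 4.59, b = -0.27.
= 4.59²·71 + (-0.27)²·59.9 + 2·4.59·(-0.27)·(-14.4)
= 1495.8351 + 4.36671 + 35.69184 = 1535.89365.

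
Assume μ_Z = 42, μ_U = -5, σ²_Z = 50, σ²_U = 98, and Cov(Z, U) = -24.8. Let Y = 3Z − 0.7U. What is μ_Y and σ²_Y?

μ_Y = 3·μ_Z + (-0.7)·μ_U = 3·42 + (-0.7)·(-5) = 129.5.
σ²_Y = a²·σ²_Z + b²·σ²_U + 2ab·Cov(Z, U) with a = 3, b = -0.7.
= 3²·50 + (-0.7)²·98 + 2·3·(-0.7)·(-24.8)
= 450 + 48.02 + 104.16 = 602.18.

μ_Y = 129.5, σ²_Y = 602.18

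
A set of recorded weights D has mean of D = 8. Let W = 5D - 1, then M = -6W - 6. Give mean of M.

mean of W = 5·8 + (-1) = 39.
mean of M = (-6)·39 + (-6) = -240.

mean of M = -240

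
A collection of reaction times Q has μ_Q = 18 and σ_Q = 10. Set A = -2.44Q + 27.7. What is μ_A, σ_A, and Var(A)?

μ_A = -16.22, σ_A = 24.4, Var(A) = 595.36

A = -2.44Q + 27.7 is linear with a = -2.44, b = 27.7.
μ_A = a·μ_Q + b = (-2.44)·18 + 27.7 = -16.22.
σ_A = |a|·σ_Q = |-2.44|·10 = 24.4.
Var(Q) = 10² = 100.
Var(A) = a²·Var(Q) = (-2.44)²·100 = 595.36 (the additive constant 27.7 does not affect variance).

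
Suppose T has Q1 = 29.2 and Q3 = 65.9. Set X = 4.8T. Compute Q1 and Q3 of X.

a = 4.8 > 0: Q1(X) = a·Q1(T)+b = 140.16, Q3(X) = a·Q3(T)+b = 316.32.

Q1(X) = 140.16, Q3(X) = 316.32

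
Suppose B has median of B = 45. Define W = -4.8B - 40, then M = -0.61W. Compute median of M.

median of M = 156.16

median of W = (-4.8)·45 + (-40) = -256.
median of M = (-0.61)·(-256) = 156.16.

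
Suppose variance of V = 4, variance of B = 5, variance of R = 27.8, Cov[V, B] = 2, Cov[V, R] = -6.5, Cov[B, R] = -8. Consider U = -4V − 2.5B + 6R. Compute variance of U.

variance of U = a²·variance of V + b²·variance of B + c²·variance of R + 2ab·Cov[V, B] + 2ac·Cov[V, R] + 2bc·Cov[B, R], with a = -4, b = -2.5, c = 6.
= 64 + 31.25 + 1000.8 + 40 + 312 + 240
= 1688.05.

variance of U = 1688.05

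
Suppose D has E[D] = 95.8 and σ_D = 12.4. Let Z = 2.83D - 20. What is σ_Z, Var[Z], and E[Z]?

σ_Z = 35.092, Var[Z] = 1231.448464, E[Z] = 251.114

Z = 2.83D - 20 is linear with a = 2.83, b = -20.
σ_Z = |a|·σ_D = |2.83|·12.4 = 35.092.
Var[D] = 12.4² = 153.76.
Var[Z] = a²·Var[D] = 2.83²·153.76 = 1231.448464 (the additive constant -20 does not affect variance).
E[Z] = a·E[D] + b = 2.83·95.8 + (-20) = 251.114.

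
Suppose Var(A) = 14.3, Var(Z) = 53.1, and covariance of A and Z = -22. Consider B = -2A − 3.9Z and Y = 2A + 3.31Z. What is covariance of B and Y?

covariance of B and Y = -425.4279

By bilinearity, covariance of B and Y = ac·Var(A) + bd·Var(Z) + (ad+bc)·covariance of A and Z, with a=-2, b=-3.9, c=2, d=3.31.
ac·Var(A) = (-2)·2·14.3 = -57.2
bd·Var(Z) = (-3.9)·3.31·53.1 = -685.4679
(ad+bc)·covariance of A and Z = (-14.42)·(-22) = 317.24
covariance of B and Y = -57.2 + (-685.4679) + 317.24 = -425.4279.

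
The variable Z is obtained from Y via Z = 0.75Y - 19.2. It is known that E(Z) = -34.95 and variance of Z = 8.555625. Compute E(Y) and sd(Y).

From Z = 0.75Y - 19.2: E(Z) = a·E(Y) + b, so E(Y) = (E(Z) − b)/a = (-34.95 − (-19.2))/0.75 = -21.
sd(Z) = √8.555625 = 2.925.
sd(Z) = |a|·sd(Y), so sd(Y) = 2.925/|0.75| = 3.9.

E(Y) = -21, sd(Y) = 3.9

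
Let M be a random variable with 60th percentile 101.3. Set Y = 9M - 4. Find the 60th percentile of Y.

Since a = 9 > 0 the transformation is increasing, so the 60th percentile of Y = a·(P_{60} of M) + b = 9·101.3 + (-4) = 907.7.

60th percentile of Y = 907.7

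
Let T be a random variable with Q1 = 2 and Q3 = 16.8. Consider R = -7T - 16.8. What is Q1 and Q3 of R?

a = -7 < 0 reverses order: Q1(R) comes from Q3(T), Q3(R) from Q1(T).
Q1(R) = (-7)·16.8 + (-16.8) = -134.4; Q3(R) = (-7)·2 + (-16.8) = -30.8.

Q1(R) = -134.4, Q3(R) = -30.8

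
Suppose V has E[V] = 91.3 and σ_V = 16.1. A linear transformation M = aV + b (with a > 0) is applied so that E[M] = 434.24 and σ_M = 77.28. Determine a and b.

a = 4.8, b = -4

σ_M = a·σ_V (a > 0), so a = 77.28/16.1 = 4.8.
E[M] = a·E[V] + b, so b = 434.24 − 4.8·91.3 = -4.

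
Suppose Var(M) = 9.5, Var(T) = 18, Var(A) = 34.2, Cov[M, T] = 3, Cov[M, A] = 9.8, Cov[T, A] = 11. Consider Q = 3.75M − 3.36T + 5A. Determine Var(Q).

Var(Q) = 1114.10655

Var(Q) = a²·Var(M) + b²·Var(T) + c²·Var(A) + 2ab·Cov[M, T] + 2ac·Cov[M, A] + 2bc·Cov[T, A], with a = 3.75, b = -3.36, c = 5.
= 133.59375 + 203.2128 + 855 + (-75.6) + 367.5 + (-369.6)
= 1114.10655.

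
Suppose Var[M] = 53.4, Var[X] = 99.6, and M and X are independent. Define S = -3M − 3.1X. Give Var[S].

Var[S] = a²·Var[M] + b²·Var[X] + 2ab·Cov[M, X] with a = -3, b = -3.1.
Independence gives Cov[M, X] = 0.
= (-3)²·53.4 + (-3.1)²·99.6 + 2·(-3)·(-3.1)·0
= 480.6 + 957.156 + 0 = 1437.756.

Var[S] = 1437.756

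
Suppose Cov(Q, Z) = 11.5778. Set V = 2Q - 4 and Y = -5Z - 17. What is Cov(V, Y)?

Cov(V, Y) = a·c·Cov(Q, Z) = 2·(-5)·11.5778 = -115.778. Additive constants drop out.

Cov(V, Y) = -115.778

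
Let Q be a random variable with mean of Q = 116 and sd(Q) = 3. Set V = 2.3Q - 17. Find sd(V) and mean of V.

V = 2.3Q - 17 is linear with a = 2.3, b = -17.
sd(V) = |a|·sd(Q) = |2.3|·3 = 6.9.
mean of V = a·mean of Q + b = 2.3·116 + (-17) = 249.8.

sd(V) = 6.9, mean of V = 249.8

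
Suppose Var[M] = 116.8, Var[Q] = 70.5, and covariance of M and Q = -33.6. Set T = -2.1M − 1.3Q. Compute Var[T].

Var[T] = 450.777

Var[T] = a²·Var[M] + b²·Var[Q] + 2ab·covariance of M and Q with a = -2.1, b = -1.3.
= (-2.1)²·116.8 + (-1.3)²·70.5 + 2·(-2.1)·(-1.3)·(-33.6)
= 515.088 + 119.145 + (-183.456) = 450.777.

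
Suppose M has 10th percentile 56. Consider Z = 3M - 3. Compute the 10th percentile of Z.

10th percentile of Z = 165

Since a = 3 > 0 the transformation is increasing, so the 10th percentile of Z = a·(P_{10} of M) + b = 3·56 + (-3) = 165.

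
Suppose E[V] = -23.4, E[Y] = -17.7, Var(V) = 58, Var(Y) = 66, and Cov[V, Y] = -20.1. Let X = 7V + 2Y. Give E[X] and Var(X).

E[X] = 7·E[V] + 2·E[Y] = 7·(-23.4) + 2·(-17.7) = -199.2.
Var(X) = a²·Var(V) + b²·Var(Y) + 2ab·Cov[V, Y] with a = 7, b = 2.
= 7²·58 + 2²·66 + 2·7·2·(-20.1)
= 2842 + 264 + (-562.8) = 2543.2.

E[X] = -199.2, Var(X) = 2543.2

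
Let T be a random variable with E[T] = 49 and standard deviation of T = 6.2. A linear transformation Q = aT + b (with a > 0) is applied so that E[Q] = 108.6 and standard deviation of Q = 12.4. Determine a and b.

standard deviation of Q = a·standard deviation of T (a > 0), so a = 12.4/6.2 = 2.
E[Q] = a·E[T] + b, so b = 108.6 − 2·49 = 10.6.

a = 2, b = 10.6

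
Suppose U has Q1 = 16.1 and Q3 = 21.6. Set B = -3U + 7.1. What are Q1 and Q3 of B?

a = -3 < 0 reverses order: Q1(B) comes from Q3(U), Q3(B) from Q1(U).
Q1(B) = (-3)·21.6 + 7.1 = -57.7; Q3(B) = (-3)·16.1 + 7.1 = -41.2.

Q1(B) = -57.7, Q3(B) = -41.2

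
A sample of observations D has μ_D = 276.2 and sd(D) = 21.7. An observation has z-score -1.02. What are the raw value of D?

D = 254.066

D = μ_D + z·sd(D) = 276.2 + (-1.02)·21.7 = 254.066.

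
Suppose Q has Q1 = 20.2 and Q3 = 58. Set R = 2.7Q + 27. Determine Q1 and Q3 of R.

a = 2.7 > 0: Q1(R) = a·Q1(Q)+b = 81.54, Q3(R) = a·Q3(Q)+b = 183.6.

Q1(R) = 81.54, Q3(R) = 183.6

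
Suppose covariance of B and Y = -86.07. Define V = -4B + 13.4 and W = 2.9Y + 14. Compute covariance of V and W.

covariance of V and W = 998.412

covariance of V and W = a·c·covariance of B and Y = (-4)·2.9·(-86.07) = 998.412. Additive constants drop out.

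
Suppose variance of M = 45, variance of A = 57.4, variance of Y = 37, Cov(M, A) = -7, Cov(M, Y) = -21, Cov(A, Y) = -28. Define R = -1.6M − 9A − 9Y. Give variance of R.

variance of R = a²·variance of M + b²·variance of A + c²·variance of Y + 2ab·Cov(M, A) + 2ac·Cov(M, Y) + 2bc·Cov(A, Y), with a = -1.6, b = -9, c = -9.
= 115.2 + 4649.4 + 2997 + (-201.6) + (-604.8) + (-4536)
= 2419.2.

variance of R = 2419.2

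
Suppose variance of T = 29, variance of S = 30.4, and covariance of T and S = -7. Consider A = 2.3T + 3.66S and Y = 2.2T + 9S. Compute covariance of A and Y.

By bilinearity, covariance of A and Y = ac·variance of T + bd·variance of S + (ad+bc)·covariance of T and S, with a=2.3, b=3.66, c=2.2, d=9.
ac·variance of T = 2.3·2.2·29 = 146.74
bd·variance of S = 3.66·9·30.4 = 1001.376
(ad+bc)·covariance of T and S = (28.752)·(-7) = -201.264
covariance of A and Y = 146.74 + 1001.376 + (-201.264) = 946.852.

covariance of A and Y = 946.852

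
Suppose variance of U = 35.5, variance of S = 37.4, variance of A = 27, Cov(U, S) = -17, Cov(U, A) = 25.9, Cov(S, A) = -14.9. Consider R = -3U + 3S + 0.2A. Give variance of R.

variance of R = a²·variance of U + b²·variance of S + c²·variance of A + 2ab·Cov(U, S) + 2ac·Cov(U, A) + 2bc·Cov(S, A), with a = -3, b = 3, c = 0.2.
= 319.5 + 336.6 + 1.08 + 306 + (-31.08) + (-17.88)
= 914.22.

variance of R = 914.22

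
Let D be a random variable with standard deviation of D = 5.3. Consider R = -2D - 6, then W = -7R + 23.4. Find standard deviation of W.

standard deviation of R = |-2|·5.3 = 10.6.
standard deviation of W = |-7|·10.6 = 74.2.

standard deviation of W = 74.2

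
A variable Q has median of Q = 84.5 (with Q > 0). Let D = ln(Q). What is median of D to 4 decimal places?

ln(Q) is monotone on this domain, so median of D = ln(84.5) ≈ 4.4368.

median of D = 4.4368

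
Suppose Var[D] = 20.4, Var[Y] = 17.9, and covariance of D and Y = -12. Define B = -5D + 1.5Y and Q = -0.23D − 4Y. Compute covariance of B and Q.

covariance of B and Q = -319.8

By bilinearity, covariance of B and Q = ac·Var[D] + bd·Var[Y] + (ad+bc)·covariance of D and Y, with a=-5, b=1.5, c=-0.23, d=-4.
ac·Var[D] = (-5)·(-0.23)·20.4 = 23.46
bd·Var[Y] = 1.5·(-4)·17.9 = -107.4
(ad+bc)·covariance of D and Y = (19.655)·(-12) = -235.86
covariance of B and Q = 23.46 + (-107.4) + (-235.86) = -319.8.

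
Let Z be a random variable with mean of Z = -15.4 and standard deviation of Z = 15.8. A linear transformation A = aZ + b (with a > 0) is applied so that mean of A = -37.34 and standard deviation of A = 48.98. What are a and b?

standard deviation of A = a·standard deviation of Z (a > 0), so a = 48.98/15.8 = 3.1.
mean of A = a·mean of Z + b, so b = -37.34 − 3.1·(-15.4) = 10.4.

a = 3.1, b = 10.4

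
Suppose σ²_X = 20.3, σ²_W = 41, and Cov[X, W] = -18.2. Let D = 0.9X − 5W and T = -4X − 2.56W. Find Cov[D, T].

By bilinearity, Cov[D, T] = ac·σ²_X + bd·σ²_W + (ad+bc)·Cov[X, W], with a=0.9, b=-5, c=-4, d=-2.56.
ac·σ²_X = 0.9·(-4)·20.3 = -73.08
bd·σ²_W = (-5)·(-2.56)·41 = 524.8
(ad+bc)·Cov[X, W] = (17.696)·(-18.2) = -322.0672
Cov[D, T] = -73.08 + 524.8 + (-322.0672) = 129.6528.

Cov[D, T] = 129.6528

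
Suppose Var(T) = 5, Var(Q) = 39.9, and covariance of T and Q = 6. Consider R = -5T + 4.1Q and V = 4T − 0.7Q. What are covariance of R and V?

covariance of R and V = -95.113

By bilinearity, covariance of R and V = ac·Var(T) + bd·Var(Q) + (ad+bc)·covariance of T and Q, with a=-5, b=4.1, c=4, d=-0.7.
ac·Var(T) = (-5)·4·5 = -100
bd·Var(Q) = 4.1·(-0.7)·39.9 = -114.513
(ad+bc)·covariance of T and Q = (19.9)·6 = 119.4
covariance of R and V = -100 + (-114.513) + 119.4 = -95.113.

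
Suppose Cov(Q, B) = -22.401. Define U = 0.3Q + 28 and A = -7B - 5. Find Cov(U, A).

Cov(U, A) = 47.0421

Cov(U, A) = a·c·Cov(Q, B) = 0.3·(-7)·(-22.401) = 47.0421. Additive constants drop out.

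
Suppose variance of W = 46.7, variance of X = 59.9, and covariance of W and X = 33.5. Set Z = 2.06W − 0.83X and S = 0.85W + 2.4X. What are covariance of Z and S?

covariance of Z and S = 104.44065

By bilinearity, covariance of Z and S = ac·variance of W + bd·variance of X + (ad+bc)·covariance of W and X, with a=2.06, b=-0.83, c=0.85, d=2.4.
ac·variance of W = 2.06·0.85·46.7 = 81.7717
bd·variance of X = (-0.83)·2.4·59.9 = -119.3208
(ad+bc)·covariance of W and X = (4.2385)·33.5 = 141.98975
covariance of Z and S = 81.7717 + (-119.3208) + 141.98975 = 104.44065.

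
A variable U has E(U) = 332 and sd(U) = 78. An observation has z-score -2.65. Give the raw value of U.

U = E(U) + z·sd(U) = 332 + (-2.65)·78 = 125.3.

U = 125.3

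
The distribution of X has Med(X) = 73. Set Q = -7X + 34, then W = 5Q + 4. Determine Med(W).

Med(W) = -2381

Med(Q) = (-7)·73 + 34 = -477.
Med(W) = 5·(-477) + 4 = -2381.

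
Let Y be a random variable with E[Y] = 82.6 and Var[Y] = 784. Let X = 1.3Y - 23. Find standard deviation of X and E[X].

X = 1.3Y - 23 is linear with a = 1.3, b = -23.
standard deviation of Y = √784 = 28.
standard deviation of X = |a|·standard deviation of Y = |1.3|·28 = 36.4.
E[X] = a·E[Y] + b = 1.3·82.6 + (-23) = 84.38.

standard deviation of X = 36.4, E[X] = 84.38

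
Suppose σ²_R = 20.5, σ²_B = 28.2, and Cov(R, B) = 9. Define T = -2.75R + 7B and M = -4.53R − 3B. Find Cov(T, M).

By bilinearity, Cov(T, M) = ac·σ²_R + bd·σ²_B + (ad+bc)·Cov(R, B), with a=-2.75, b=7, c=-4.53, d=-3.
ac·σ²_R = (-2.75)·(-4.53)·20.5 = 255.37875
bd·σ²_B = 7·(-3)·28.2 = -592.2
(ad+bc)·Cov(R, B) = (-23.46)·9 = -211.14
Cov(T, M) = 255.37875 + (-592.2) + (-211.14) = -547.96125.

Cov(T, M) = -547.96125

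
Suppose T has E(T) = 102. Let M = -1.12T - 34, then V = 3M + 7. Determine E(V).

E(V) = -437.72

E(M) = (-1.12)·102 + (-34) = -148.24.
E(V) = 3·(-148.24) + 7 = -437.72.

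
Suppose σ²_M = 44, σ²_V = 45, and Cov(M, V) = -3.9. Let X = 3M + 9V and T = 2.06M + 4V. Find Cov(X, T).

Cov(X, T) = 1772.814

By bilinearity, Cov(X, T) = ac·σ²_M + bd·σ²_V + (ad+bc)·Cov(M, V), with a=3, b=9, c=2.06, d=4.
ac·σ²_M = 3·2.06·44 = 271.92
bd·σ²_V = 9·4·45 = 1620
(ad+bc)·Cov(M, V) = (30.54)·(-3.9) = -119.106
Cov(X, T) = 271.92 + 1620 + (-119.106) = 1772.814.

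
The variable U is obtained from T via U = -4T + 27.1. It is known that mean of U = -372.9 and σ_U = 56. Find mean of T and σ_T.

mean of T = 100, σ_T = 14

From U = -4T + 27.1: mean of U = a·mean of T + b, so mean of T = (mean of U − b)/a = (-372.9 − 27.1)/(-4) = 100.
σ_U = |a|·σ_T, so σ_T = 56/|-4| = 14.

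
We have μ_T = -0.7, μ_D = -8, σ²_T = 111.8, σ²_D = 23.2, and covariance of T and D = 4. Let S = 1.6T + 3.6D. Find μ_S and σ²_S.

μ_S = 1.6·μ_T + 3.6·μ_D = 1.6·(-0.7) + 3.6·(-8) = -29.92.
σ²_S = a²·σ²_T + b²·σ²_D + 2ab·covariance of T and D with a = 1.6, b = 3.6.
= 1.6²·111.8 + 3.6²·23.2 + 2·1.6·3.6·4
= 286.208 + 300.672 + 46.08 = 632.96.

μ_S = -29.92, σ²_S = 632.96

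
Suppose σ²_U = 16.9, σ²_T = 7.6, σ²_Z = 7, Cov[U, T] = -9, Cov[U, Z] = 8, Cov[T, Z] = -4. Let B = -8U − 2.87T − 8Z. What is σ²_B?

σ²_B = a²·σ²_U + b²·σ²_T + c²·σ²_Z + 2ab·Cov[U, T] + 2ac·Cov[U, Z] + 2bc·Cov[T, Z], with a = -8, b = -2.87, c = -8.
= 1081.6 + 62.60044 + 448 + (-413.28) + 1024 + (-183.68)
= 2019.24044.

σ²_B = 2019.24044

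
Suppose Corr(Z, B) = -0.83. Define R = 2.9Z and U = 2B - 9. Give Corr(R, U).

Linear rescalings preserve correlation up to sign; here the slopes 2.9 and 2 have the same sign, so Corr(R, U) = Corr(Z, B) = -0.83.

Corr(R, U) = -0.83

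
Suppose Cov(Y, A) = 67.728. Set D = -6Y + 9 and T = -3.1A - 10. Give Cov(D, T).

Cov(D, T) = 1259.7408

Cov(D, T) = a·c·Cov(Y, A) = (-6)·(-3.1)·67.728 = 1259.7408. Additive constants drop out.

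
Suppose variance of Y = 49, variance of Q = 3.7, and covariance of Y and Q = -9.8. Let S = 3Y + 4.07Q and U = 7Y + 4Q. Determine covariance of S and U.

covariance of S and U = 692.434

By bilinearity, covariance of S and U = ac·variance of Y + bd·variance of Q + (ad+bc)·covariance of Y and Q, with a=3, b=4.07, c=7, d=4.
ac·variance of Y = 3·7·49 = 1029
bd·variance of Q = 4.07·4·3.7 = 60.236
(ad+bc)·covariance of Y and Q = (40.49)·(-9.8) = -396.802
covariance of S and U = 1029 + 60.236 + (-396.802) = 692.434.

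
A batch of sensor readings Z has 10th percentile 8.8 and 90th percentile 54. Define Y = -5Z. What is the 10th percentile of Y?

Since a = -5 < 0 the transformation is decreasing, reversing order: the 10th percentile of Y corresponds to the 90th percentile of Z.
So P_{10}(Y) = a·P_{90}(Z) + b = (-5)·54 = -270.

10th percentile of Y = -270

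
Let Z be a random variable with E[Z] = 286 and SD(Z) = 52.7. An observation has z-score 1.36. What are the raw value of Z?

Z = 357.672

Z = E[Z] + z·SD(Z) = 286 + 1.36·52.7 = 357.672.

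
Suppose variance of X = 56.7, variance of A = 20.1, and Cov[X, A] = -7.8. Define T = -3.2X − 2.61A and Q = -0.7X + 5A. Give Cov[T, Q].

By bilinearity, Cov[T, Q] = ac·variance of X + bd·variance of A + (ad+bc)·Cov[X, A], with a=-3.2, b=-2.61, c=-0.7, d=5.
ac·variance of X = (-3.2)·(-0.7)·56.7 = 127.008
bd·variance of A = (-2.61)·5·20.1 = -262.305
(ad+bc)·Cov[X, A] = (-14.173)·(-7.8) = 110.5494
Cov[T, Q] = 127.008 + (-262.305) + 110.5494 = -24.7476.

Cov[T, Q] = -24.7476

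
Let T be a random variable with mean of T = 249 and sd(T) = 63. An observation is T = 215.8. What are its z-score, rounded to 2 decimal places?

z = (T − mean of T) / sd(T) = (215.8 − 249) / 63 ≈ -0.53.

z = -0.53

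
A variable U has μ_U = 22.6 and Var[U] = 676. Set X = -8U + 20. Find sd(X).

X = -8U + 20 is linear with a = -8, b = 20.
sd(U) = √676 = 26.
sd(X) = |a|·sd(U) = |-8|·26 = 208.

sd(X) = 208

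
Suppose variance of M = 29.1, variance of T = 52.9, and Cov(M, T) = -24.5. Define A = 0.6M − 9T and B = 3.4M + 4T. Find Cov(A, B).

Cov(A, B) = -1154.136

By bilinearity, Cov(A, B) = ac·variance of M + bd·variance of T + (ad+bc)·Cov(M, T), with a=0.6, b=-9, c=3.4, d=4.
ac·variance of M = 0.6·3.4·29.1 = 59.364
bd·variance of T = (-9)·4·52.9 = -1904.4
(ad+bc)·Cov(M, T) = (-28.2)·(-24.5) = 690.9
Cov(A, B) = 59.364 + (-1904.4) + 690.9 = -1154.136.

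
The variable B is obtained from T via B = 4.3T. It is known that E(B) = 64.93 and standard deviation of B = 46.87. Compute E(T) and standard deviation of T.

From B = 4.3T: E(B) = a·E(T) + b, so E(T) = (E(B) − b)/a = (64.93 − 0)/4.3 = 15.1.
standard deviation of B = |a|·standard deviation of T, so standard deviation of T = 46.87/|4.3| = 10.9.

E(T) = 15.1, standard deviation of T = 10.9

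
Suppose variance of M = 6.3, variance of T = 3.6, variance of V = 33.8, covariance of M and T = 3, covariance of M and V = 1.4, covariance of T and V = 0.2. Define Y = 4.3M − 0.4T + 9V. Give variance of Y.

variance of Y = 2951.463

variance of Y = a²·variance of M + b²·variance of T + c²·variance of V + 2ab·covariance of M and T + 2ac·covariance of M and V + 2bc·covariance of T and V, with a = 4.3, b = -0.4, c = 9.
= 116.487 + 0.576 + 2737.8 + (-10.32) + 108.36 + (-1.44)
= 2951.463.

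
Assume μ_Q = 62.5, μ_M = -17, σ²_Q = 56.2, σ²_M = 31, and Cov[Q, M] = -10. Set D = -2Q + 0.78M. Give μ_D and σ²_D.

μ_D = -138.26, σ²_D = 274.8604

μ_D = (-2)·μ_Q + 0.78·μ_M = (-2)·62.5 + 0.78·(-17) = -138.26.
σ²_D = a²·σ²_Q + b²·σ²_M + 2ab·Cov[Q, M] with a = -2, b = 0.78.
= (-2)²·56.2 + 0.78²·31 + 2·(-2)·0.78·(-10)
= 224.8 + 18.8604 + 31.2 = 274.8604.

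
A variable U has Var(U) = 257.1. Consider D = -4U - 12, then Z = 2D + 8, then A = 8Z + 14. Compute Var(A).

Var(D) = (-4)²·257.1 = 4113.6.
Var(Z) = 2²·4113.6 = 16454.4.
Var(A) = 8²·16454.4 = 1053081.6.

Var(A) = 1053081.6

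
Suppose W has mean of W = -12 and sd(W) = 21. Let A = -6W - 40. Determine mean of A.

mean of A = 32

A = -6W - 40 is linear with a = -6, b = -40.
mean of A = a·mean of W + b = (-6)·(-12) + (-40) = 32.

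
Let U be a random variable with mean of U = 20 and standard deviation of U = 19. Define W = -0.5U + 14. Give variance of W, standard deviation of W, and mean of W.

variance of W = 90.25, standard deviation of W = 9.5, mean of W = 4

W = -0.5U + 14 is linear with a = -0.5, b = 14.
variance of U = 19² = 361.
variance of W = a²·variance of U = (-0.5)²·361 = 90.25 (the additive constant 14 does not affect variance).
standard deviation of W = |a|·standard deviation of U = |-0.5|·19 = 9.5.
mean of W = a·mean of U + b = (-0.5)·20 + 14 = 4.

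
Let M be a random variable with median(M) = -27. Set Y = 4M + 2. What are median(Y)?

A linear map preserves order up to sign, so median(Y) = a·median(M) + b = 4·(-27) + 2 = -106.

median(Y) = -106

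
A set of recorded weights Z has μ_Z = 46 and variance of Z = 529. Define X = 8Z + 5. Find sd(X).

sd(X) = 184

X = 8Z + 5 is linear with a = 8, b = 5.
sd(Z) = √529 = 23.
sd(X) = |a|·sd(Z) = |8|·23 = 184.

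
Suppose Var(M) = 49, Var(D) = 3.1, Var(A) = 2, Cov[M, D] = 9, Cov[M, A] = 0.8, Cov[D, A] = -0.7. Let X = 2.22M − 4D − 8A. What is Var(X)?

Var(X) = a²·Var(M) + b²·Var(D) + c²·Var(A) + 2ab·Cov[M, D] + 2ac·Cov[M, A] + 2bc·Cov[D, A], with a = 2.22, b = -4, c = -8.
= 241.4916 + 49.6 + 128 + (-159.84) + (-28.416) + (-44.8)
= 186.0356.

Var(X) = 186.0356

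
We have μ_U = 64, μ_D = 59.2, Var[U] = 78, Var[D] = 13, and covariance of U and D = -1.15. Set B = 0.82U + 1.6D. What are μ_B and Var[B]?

μ_B = 0.82·μ_U + 1.6·μ_D = 0.82·64 + 1.6·59.2 = 147.2.
Var[B] = a²·Var[U] + b²·Var[D] + 2ab·covariance of U and D with a = 0.82, b = 1.6.
= 0.82²·78 + 1.6²·13 + 2·0.82·1.6·(-1.15)
= 52.4472 + 33.28 + (-3.0176) = 82.7096.

μ_B = 147.2, Var[B] = 82.7096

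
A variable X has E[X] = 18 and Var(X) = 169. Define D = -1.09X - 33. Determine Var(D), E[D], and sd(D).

D = -1.09X - 33 is linear with a = -1.09, b = -33.
Var(D) = a²·Var(X) = (-1.09)²·169 = 200.7889 (the additive constant -33 does not affect variance).
E[D] = a·E[X] + b = (-1.09)·18 + (-33) = -52.62.
sd(X) = √169 = 13.
sd(D) = |a|·sd(X) = |-1.09|·13 = 14.17.

Var(D) = 200.7889, E[D] = -52.62, sd(D) = 14.17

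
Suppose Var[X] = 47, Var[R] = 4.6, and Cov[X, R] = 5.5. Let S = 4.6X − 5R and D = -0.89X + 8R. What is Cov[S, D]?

By bilinearity, Cov[S, D] = ac·Var[X] + bd·Var[R] + (ad+bc)·Cov[X, R], with a=4.6, b=-5, c=-0.89, d=8.
ac·Var[X] = 4.6·(-0.89)·47 = -192.418
bd·Var[R] = (-5)·8·4.6 = -184
(ad+bc)·Cov[X, R] = (41.25)·5.5 = 226.875
Cov[S, D] = -192.418 + (-184) + 226.875 = -149.543.

Cov[S, D] = -149.543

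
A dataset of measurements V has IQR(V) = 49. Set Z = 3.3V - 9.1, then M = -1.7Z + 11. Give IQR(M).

IQR(M) = 274.89

IQR(Z) = |3.3|·49 = 161.7.
IQR(M) = |-1.7|·161.7 = 274.89.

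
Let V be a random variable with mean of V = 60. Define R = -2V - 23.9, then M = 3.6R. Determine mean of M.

mean of M = -518.04

mean of R = (-2)·60 + (-23.9) = -143.9.
mean of M = 3.6·(-143.9) = -518.04.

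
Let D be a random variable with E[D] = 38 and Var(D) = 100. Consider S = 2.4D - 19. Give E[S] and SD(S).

E[S] = 72.2, SD(S) = 24

S = 2.4D - 19 is linear with a = 2.4, b = -19.
E[S] = a·E[D] + b = 2.4·38 + (-19) = 72.2.
SD(D) = √100 = 10.
SD(S) = |a|·SD(D) = |2.4|·10 = 24.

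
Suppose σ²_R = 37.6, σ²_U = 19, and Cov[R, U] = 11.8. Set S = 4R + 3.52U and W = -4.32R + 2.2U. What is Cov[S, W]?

By bilinearity, Cov[S, W] = ac·σ²_R + bd·σ²_U + (ad+bc)·Cov[R, U], with a=4, b=3.52, c=-4.32, d=2.2.
ac·σ²_R = 4·(-4.32)·37.6 = -649.728
bd·σ²_U = 3.52·2.2·19 = 147.136
(ad+bc)·Cov[R, U] = (-6.4064)·11.8 = -75.59552
Cov[S, W] = -649.728 + 147.136 + (-75.59552) = -578.18752.

Cov[S, W] = -578.18752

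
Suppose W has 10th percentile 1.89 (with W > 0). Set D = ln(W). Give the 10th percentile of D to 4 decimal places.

ln(W) is increasing, so P_{10}(D) = g(P_{10}(W)) ≈ 0.6366.

10th percentile of D = 0.6366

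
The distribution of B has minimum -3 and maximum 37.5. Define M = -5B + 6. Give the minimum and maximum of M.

a = -5 < 0, so order reverses: min(M) = a·max(B)+b = (-5)·37.5 + 6 = -181.5; max(M) = a·min(B)+b = (-5)·(-3) + 6 = 21.

min(M) = -181.5, max(M) = 21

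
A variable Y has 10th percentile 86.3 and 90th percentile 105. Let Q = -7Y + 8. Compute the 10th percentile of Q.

Since a = -7 < 0 the transformation is decreasing, reversing order: the 10th percentile of Q corresponds to the 90th percentile of Y.
So P_{10}(Q) = a·P_{90}(Y) + b = (-7)·105 + 8 = -727.

10th percentile of Q = -727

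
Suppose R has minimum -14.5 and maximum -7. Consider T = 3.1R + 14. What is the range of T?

Range(T) = 23.25

Range of R = -7 − (-14.5) = 7.5.
Range(T) = |a|·Range(R) = |3.1|·7.5 = 23.25.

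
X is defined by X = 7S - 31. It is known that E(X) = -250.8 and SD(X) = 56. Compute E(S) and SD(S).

From X = 7S - 31: E(X) = a·E(S) + b, so E(S) = (E(X) − b)/a = (-250.8 − (-31))/7 = -31.4.
SD(X) = |a|·SD(S), so SD(S) = 56/|7| = 8.

E(S) = -31.4, SD(S) = 8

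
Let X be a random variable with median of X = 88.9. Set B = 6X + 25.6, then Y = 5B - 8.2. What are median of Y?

median of Y = 2786.8

median of B = 6·88.9 + 25.6 = 559.
median of Y = 5·559 + (-8.2) = 2786.8.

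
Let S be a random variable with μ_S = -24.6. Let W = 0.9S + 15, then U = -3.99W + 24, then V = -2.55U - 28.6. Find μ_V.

μ_V = -162.44593

μ_W = 0.9·(-24.6) + 15 = -7.14.
μ_U = (-3.99)·(-7.14) + 24 = 52.4886.
μ_V = (-2.55)·52.4886 + (-28.6) = -162.44593.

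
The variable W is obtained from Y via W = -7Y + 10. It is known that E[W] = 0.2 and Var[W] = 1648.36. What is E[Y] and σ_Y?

E[Y] = 1.4, σ_Y = 5.8

From W = -7Y + 10: E[W] = a·E[Y] + b, so E[Y] = (E[W] − b)/a = (0.2 − 10)/(-7) = 1.4.
σ_W = √1648.36 = 40.6.
σ_W = |a|·σ_Y, so σ_Y = 40.6/|-7| = 5.8.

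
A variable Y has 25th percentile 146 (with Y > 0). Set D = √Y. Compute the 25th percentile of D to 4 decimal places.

25th percentile of D = 12.083

√Y is increasing, so P_{25}(D) = g(P_{25}(Y)) ≈ 12.083.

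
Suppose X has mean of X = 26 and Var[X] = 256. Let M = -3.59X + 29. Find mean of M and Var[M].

M = -3.59X + 29 is linear with a = -3.59, b = 29.
mean of M = a·mean of X + b = (-3.59)·26 + 29 = -64.34.
Var[M] = a²·Var[X] = (-3.59)²·256 = 3299.3536 (the additive constant 29 does not affect variance).

mean of M = -64.34, Var[M] = 3299.3536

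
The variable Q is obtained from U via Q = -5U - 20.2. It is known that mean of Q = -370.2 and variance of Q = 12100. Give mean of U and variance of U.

From Q = -5U - 20.2: mean of Q = a·mean of U + b, so mean of U = (mean of Q − b)/a = (-370.2 − (-20.2))/(-5) = 70.
variance of Q = a²·variance of U, so variance of U = 12100/(-5)² = 484.

mean of U = 70, variance of U = 484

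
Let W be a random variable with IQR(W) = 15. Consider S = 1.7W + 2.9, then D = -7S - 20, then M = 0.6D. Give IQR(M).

IQR(M) = 107.1

IQR(S) = |1.7|·15 = 25.5.
IQR(D) = |-7|·25.5 = 178.5.
IQR(M) = |0.6|·178.5 = 107.1.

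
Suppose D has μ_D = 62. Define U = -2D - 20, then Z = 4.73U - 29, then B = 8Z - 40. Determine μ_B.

μ_U = (-2)·62 + (-20) = -144.
μ_Z = 4.73·(-144) + (-29) = -710.12.
μ_B = 8·(-710.12) + (-40) = -5720.96.

μ_B = -5720.96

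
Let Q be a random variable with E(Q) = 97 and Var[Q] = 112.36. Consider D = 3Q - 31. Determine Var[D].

D = 3Q - 31 is linear with a = 3, b = -31.
Var[D] = a²·Var[Q] = 3²·112.36 = 1011.24 (the additive constant -31 does not affect variance).

Var[D] = 1011.24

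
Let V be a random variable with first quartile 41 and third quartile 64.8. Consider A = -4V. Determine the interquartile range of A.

IQR(A) = 95.2

IQR of V = Q3 − Q1 = 64.8 − 41 = 23.8.
Under A = aV + b, IQR(A) = |a|·IQR(V) = |-4|·23.8 = 95.2 (shifts cancel; spread scales by |a|).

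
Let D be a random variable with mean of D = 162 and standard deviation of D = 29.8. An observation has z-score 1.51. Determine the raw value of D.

D = 206.998

D = mean of D + z·standard deviation of D = 162 + 1.51·29.8 = 206.998.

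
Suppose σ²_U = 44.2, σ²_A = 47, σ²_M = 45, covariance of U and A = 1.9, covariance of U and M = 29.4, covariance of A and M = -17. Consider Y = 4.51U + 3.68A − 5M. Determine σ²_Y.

σ²_Y = a²·σ²_U + b²·σ²_A + c²·σ²_M + 2ab·covariance of U and A + 2ac·covariance of U and M + 2bc·covariance of A and M, with a = 4.51, b = 3.68, c = -5.
= 899.03242 + 636.4928 + 1125 + 63.06784 + (-1325.94) + 625.6
= 2023.25306.

σ²_Y = 2023.25306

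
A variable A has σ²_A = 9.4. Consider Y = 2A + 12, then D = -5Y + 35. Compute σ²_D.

σ²_D = 940

σ²_Y = 2²·9.4 = 37.6.
σ²_D = (-5)²·37.6 = 940.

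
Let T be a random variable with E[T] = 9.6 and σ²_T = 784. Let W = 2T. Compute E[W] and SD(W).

E[W] = 19.2, SD(W) = 56

W = 2T is linear with a = 2, b = 0.
E[W] = a·E[T] + b = 2·9.6 = 19.2.
SD(T) = √784 = 28.
SD(W) = |a|·SD(T) = |2|·28 = 56.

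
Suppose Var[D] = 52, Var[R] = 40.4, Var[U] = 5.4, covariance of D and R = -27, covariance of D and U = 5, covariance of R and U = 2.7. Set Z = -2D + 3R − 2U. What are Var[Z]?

Var[Z] = 924.8

Var[Z] = a²·Var[D] + b²·Var[R] + c²·Var[U] + 2ab·covariance of D and R + 2ac·covariance of D and U + 2bc·covariance of R and U, with a = -2, b = 3, c = -2.
= 208 + 363.6 + 21.6 + 324 + 40 + (-32.4)
= 924.8.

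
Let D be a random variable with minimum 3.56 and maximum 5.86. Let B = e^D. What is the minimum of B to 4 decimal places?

e^D is increasing on this domain, so min(B) comes from min(D) = 3.56: min(B) = exp(3.56) ≈ 35.1632.

min(B) = 35.1632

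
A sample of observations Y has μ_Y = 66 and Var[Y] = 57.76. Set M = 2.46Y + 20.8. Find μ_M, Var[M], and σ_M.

μ_M = 183.16, Var[M] = 349.540416, σ_M = 18.696

M = 2.46Y + 20.8 is linear with a = 2.46, b = 20.8.
μ_M = a·μ_Y + b = 2.46·66 + 20.8 = 183.16.
Var[M] = a²·Var[Y] = 2.46²·57.76 = 349.540416 (the additive constant 20.8 does not affect variance).
σ_Y = √57.76 = 7.6.
σ_M = |a|·σ_Y = |2.46|·7.6 = 18.696.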